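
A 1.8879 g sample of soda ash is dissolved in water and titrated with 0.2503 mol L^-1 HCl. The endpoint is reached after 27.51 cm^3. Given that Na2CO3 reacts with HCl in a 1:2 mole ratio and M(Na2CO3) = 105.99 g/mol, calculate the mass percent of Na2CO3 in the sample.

19.3%

n(HCl) = 0.2503 x 0.02751 = 0.006886 mol.
n(Na2CO3) = 0.006886 / 2 = 0.003443 mol.
mass of Na2CO3 = 0.003443 x 105.99 = 0.3649 g.
% purity = 0.3649 / 1.8879 x 100 = 19.3%.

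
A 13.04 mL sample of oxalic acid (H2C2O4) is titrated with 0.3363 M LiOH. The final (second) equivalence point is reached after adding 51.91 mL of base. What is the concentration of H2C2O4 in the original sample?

0.669 M

n(LiOH) = 0.3363 x 0.05191 = 0.01746 mol.
At the final (second) equivalence point, 2 mol OH^- react per mol H2C2O4, so n(H2C2O4) = 0.01746 / 2 = 0.008729 mol.
[H2C2O4] = 0.008729 / 0.01304 L = 0.669 M.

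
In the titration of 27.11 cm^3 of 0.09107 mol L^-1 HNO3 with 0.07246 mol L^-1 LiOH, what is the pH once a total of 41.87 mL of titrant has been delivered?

11.91

n(acid) = 0.09107 x 0.02711 = 0.002469 mol; n(LiOH) added = 0.07246 x 0.04187 = 0.003034 mol.
Base is in excess by 0.003034 - 0.002469 = 0.0005650 mol in a total volume of 0.06898 L.
[OH^-] = 0.0005650/0.06898 = 0.008191 M, so pOH = 2.09 and pH = 14.00 - 2.09 = 11.91.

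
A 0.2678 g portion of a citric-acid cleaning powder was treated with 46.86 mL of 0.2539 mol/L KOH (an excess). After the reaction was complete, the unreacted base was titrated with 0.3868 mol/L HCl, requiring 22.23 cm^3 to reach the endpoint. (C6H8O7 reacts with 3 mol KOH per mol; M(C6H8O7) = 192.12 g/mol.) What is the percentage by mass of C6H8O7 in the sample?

78.9%

Total n(KOH) added = 0.2539 x 0.04686 = 0.01190 mol.
n(HCl) used = 0.3868 x 0.02223 = 0.008599 mol, which equals the excess n(KOH).
So n(KOH) consumed by the sample = 0.01190 - 0.008599 = 0.003299 mol.
n(C6H8O7) = 0.003299 / 3 = 0.001100 mol.
mass C6H8O7 = 0.001100 x 192.12 = 0.2113 g, so %C6H8O7 = 0.2113/0.2678 x 100 = 78.9%.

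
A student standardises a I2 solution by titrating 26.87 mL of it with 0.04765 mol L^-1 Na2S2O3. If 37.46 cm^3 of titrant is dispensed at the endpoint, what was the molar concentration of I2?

n(Na2S2O3) = 0.04765 x 0.03746 = 0.001785 mol.
From the balanced equation, 2 mol Na2S2O3 reacts with 1 mol I2, so n(I2) = 0.001785 x 1/2 = 0.0008925 mol.
[I2] = 0.0008925 / 0.02687 L = 0.0332 M.

0.0332 M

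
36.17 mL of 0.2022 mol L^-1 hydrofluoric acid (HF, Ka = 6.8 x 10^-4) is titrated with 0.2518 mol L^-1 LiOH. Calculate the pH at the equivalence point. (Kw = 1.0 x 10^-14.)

8.11

n(HF) = 0.2022 x 0.03617 = 0.007314 mol; V(LiOH) at equivalence = 0.007314/0.2518 = 0.02905 L.
At equivalence all the acid is converted to F-; total volume = 0.03617 + 0.02905 = 0.06522 L, so [F-] = 0.007314/0.06522 = 0.1121 M.
Kb = Kw/Ka = 1.0e-14 / 6.8 x 10^-4 = 1.47e-11.
[OH^-] = sqrt(Kb x [F-]) = sqrt(1.47e-11 x 0.1121) = 1.28e-6 M.
pOH = 5.89, so pH = 14.00 - 5.89 = 8.11.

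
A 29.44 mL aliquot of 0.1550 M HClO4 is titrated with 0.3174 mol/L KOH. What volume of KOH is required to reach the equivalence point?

14.4 mL

n(HClO4) = 0.1550 mol/L x 0.02944 L = 0.004563 mol.
At equivalence n(KOH) = n(HClO4) = 0.004563 mol.
V(KOH) = 0.004563 / 0.3174 = 0.01438 L = 14.4 mL.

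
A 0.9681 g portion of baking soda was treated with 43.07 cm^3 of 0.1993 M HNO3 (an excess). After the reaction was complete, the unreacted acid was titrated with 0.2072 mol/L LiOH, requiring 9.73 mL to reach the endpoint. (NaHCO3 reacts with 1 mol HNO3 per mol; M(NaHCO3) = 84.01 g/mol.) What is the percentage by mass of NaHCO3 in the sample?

57.0%

Total n(HNO3) added = 0.1993 x 0.04307 = 0.008584 mol.
n(LiOH) used = 0.2072 x 0.009730 = 0.002016 mol, which equals the excess n(HNO3).
So n(HNO3) consumed by the sample = 0.008584 - 0.002016 = 0.006568 mol.
n(NaHCO3) = 0.006568 / 1 = 0.006568 mol.
mass NaHCO3 = 0.006568 x 84.01 = 0.5518 g, so %NaHCO3 = 0.5518/0.9681 x 100 = 57.0%.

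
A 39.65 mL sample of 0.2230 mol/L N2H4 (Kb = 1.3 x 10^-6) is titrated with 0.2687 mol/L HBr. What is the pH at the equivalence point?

n(N2H4) = 0.2230 x 0.03965 = 0.008842 mol; V(HBr) at equivalence = 0.008842/0.2687 = 0.03291 L.
At equivalence the base is fully converted to N2H5+; total volume = 0.07256 L, so [N2H5+] = 0.008842/0.07256 = 0.1219 M.
Ka(N2H5+) = Kw/Kb = 1.0e-14 / 1.3 x 10^-6 = 7.69e-9.
[H^+] = sqrt(Ka x [N2H5+]) = sqrt(7.69e-9 x 0.1219) = 3.06e-5 M.
pH = -log(3.06e-5) = 4.51.

4.51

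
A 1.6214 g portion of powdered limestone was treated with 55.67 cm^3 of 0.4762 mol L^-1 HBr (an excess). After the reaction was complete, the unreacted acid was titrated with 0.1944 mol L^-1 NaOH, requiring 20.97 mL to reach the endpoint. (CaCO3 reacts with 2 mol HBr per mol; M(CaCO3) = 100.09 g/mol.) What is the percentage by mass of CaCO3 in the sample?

Total n(HBr) added = 0.4762 x 0.05567 = 0.02651 mol.
n(NaOH) used = 0.1944 x 0.02097 = 0.004077 mol, which equals the excess n(HBr).
So n(HBr) consumed by the sample = 0.02651 - 0.004077 = 0.02243 mol.
n(CaCO3) = 0.02243 / 2 = 0.01122 mol.
mass CaCO3 = 0.01122 x 100.09 = 1.123 g, so %CaCO3 = 1.123/1.6214 x 100 = 69.2%.

69.2%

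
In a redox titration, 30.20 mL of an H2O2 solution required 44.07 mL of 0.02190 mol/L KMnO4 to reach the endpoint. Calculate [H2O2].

n(KMnO4) = 0.02190 x 0.04407 = 0.0009651 mol.
From the balanced equation, 2 mol KMnO4 reacts with 5 mol H2O2, so n(H2O2) = 0.0009651 x 5/2 = 0.002413 mol.
[H2O2] = 0.002413 / 0.03020 L = 0.0799 M.

0.0799 M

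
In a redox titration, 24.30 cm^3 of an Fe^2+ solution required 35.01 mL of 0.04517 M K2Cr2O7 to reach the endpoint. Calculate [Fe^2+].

n(K2Cr2O7) = 0.04517 x 0.03501 = 0.001581 mol.
From the balanced equation, 1 mol K2Cr2O7 reacts with 6 mol Fe^2+, so n(Fe^2+) = 0.001581 x 6/1 = 0.009488 mol.
[Fe^2+] = 0.009488 / 0.02430 L = 0.390 M.

0.390 M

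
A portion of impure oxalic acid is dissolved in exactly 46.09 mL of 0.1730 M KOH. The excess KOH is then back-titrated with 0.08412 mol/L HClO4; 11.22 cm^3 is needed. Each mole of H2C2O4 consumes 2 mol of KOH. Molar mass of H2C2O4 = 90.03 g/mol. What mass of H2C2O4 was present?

0.316 g

Total n(KOH) added = 0.1730 x 0.04609 = 0.007974 mol.
n(HClO4) used = 0.08412 x 0.01122 = 0.0009438 mol, which equals the excess n(KOH).
So n(KOH) consumed by the sample = 0.007974 - 0.0009438 = 0.007030 mol.
n(H2C2O4) = 0.007030 / 2 = 0.003515 mol.
mass = 0.003515 mol x 90.03 g/mol = 0.316 g.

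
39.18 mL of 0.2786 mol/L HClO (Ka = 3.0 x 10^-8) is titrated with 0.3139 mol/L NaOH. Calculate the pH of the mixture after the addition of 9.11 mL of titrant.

Initial n(HClO) = 0.2786 x 0.03918 = 0.01092 mol.
n(NaOH) added = 0.3139 x 0.009110 = 0.002860 mol, converting that many moles of HClO to ClO-.
Remaining n(HClO) = 0.008056 mol; n(ClO-) = 0.002860 mol.
By Henderson-Hasselbalch, pH = pKa + log([A^-]/[HA]) = 7.52 + log(0.002860/0.008056) = 7.52 + (-0.45) = 7.07.

7.07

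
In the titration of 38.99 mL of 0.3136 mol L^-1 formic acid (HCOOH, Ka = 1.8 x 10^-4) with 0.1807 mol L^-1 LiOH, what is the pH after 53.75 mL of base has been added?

4.33

Initial n(HCOOH) = 0.3136 x 0.03899 = 0.01223 mol.
n(LiOH) added = 0.1807 x 0.05375 = 0.009713 mol, converting that many moles of HCOOH to HCOO-.
Remaining n(HCOOH) = 0.002515 mol; n(HCOO-) = 0.009713 mol.
By Henderson-Hasselbalch, pH = pKa + log([A^-]/[HA]) = 3.74 + log(0.009713/0.002515) = 3.74 + (+0.59) = 4.33.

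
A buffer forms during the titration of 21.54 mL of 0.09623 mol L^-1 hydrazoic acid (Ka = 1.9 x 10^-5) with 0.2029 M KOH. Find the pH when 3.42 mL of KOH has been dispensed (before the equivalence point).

Initial n(HN3) = 0.09623 x 0.02154 = 0.002073 mol.
n(KOH) added = 0.2029 x 0.003420 = 0.0006939 mol, converting that many moles of HN3 to N3-.
Remaining n(HN3) = 0.001379 mol; n(N3-) = 0.0006939 mol.
By Henderson-Hasselbalch, pH = pKa + log([A^-]/[HA]) = 4.72 + log(0.0006939/0.001379) = 4.72 + (-0.30) = 4.42.

4.42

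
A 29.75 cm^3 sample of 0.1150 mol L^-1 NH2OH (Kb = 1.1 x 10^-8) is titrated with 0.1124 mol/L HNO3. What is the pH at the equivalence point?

3.64

n(NH2OH) = 0.1150 x 0.02975 = 0.003421 mol; V(HNO3) at equivalence = 0.003421/0.1124 = 0.03044 L.
At equivalence the base is fully converted to NH3OH+; total volume = 0.06019 L, so [NH3OH+] = 0.003421/0.06019 = 0.05684 M.
Ka(NH3OH+) = Kw/Kb = 1.0e-14 / 1.1 x 10^-8 = 9.09e-7.
[H^+] = sqrt(Ka x [NH3OH+]) = sqrt(9.09e-7 x 0.05684) = 0.000227 M.
pH = -log(0.000227) = 3.64.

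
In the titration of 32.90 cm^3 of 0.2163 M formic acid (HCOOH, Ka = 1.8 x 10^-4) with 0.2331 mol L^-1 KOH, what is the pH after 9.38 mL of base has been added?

Initial n(HCOOH) = 0.2163 x 0.03290 = 0.007116 mol.
n(KOH) added = 0.2331 x 0.009380 = 0.002186 mol, converting that many moles of HCOOH to HCOO-.
Remaining n(HCOOH) = 0.004930 mol; n(HCOO-) = 0.002186 mol.
By Henderson-Hasselbalch, pH = pKa + log([A^-]/[HA]) = 3.74 + log(0.002186/0.004930) = 3.74 + (-0.35) = 3.39.

3.39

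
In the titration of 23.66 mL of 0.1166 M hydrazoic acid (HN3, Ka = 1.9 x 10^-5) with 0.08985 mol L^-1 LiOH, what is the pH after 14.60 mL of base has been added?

4.68

Initial n(HN3) = 0.1166 x 0.02366 = 0.002759 mol.
n(LiOH) added = 0.08985 x 0.01460 = 0.001312 mol, converting that many moles of HN3 to N3-.
Remaining n(HN3) = 0.001447 mol; n(N3-) = 0.001312 mol.
By Henderson-Hasselbalch, pH = pKa + log([A^-]/[HA]) = 4.72 + log(0.001312/0.001447) = 4.72 + (-0.04) = 4.68.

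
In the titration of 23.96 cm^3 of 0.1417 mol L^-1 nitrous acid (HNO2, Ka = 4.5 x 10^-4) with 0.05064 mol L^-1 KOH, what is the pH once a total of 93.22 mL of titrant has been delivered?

n(acid) = 0.1417 x 0.02396 = 0.003395 mol; n(KOH) added = 0.05064 x 0.09322 = 0.004721 mol.
Base is in excess by 0.004721 - 0.003395 = 0.001326 mol in a total volume of 0.1172 L.
[OH^-] = 0.001326/0.1172 = 0.01131 M, so pOH = 1.95 and pH = 14.00 - 1.95 = 12.05.

12.05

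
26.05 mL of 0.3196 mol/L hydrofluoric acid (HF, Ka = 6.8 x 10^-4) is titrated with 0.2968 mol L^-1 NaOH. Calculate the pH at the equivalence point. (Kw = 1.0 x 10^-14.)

8.18

n(HF) = 0.3196 x 0.02605 = 0.008326 mol; V(NaOH) at equivalence = 0.008326/0.2968 = 0.02805 L.
At equivalence all the acid is converted to F-; total volume = 0.02605 + 0.02805 = 0.05410 L, so [F-] = 0.008326/0.05410 = 0.1539 M.
Kb = Kw/Ka = 1.0e-14 / 6.8 x 10^-4 = 1.47e-11.
[OH^-] = sqrt(Kb x [F-]) = sqrt(1.47e-11 x 0.1539) = 1.50e-6 M.
pOH = 5.82, so pH = 14.00 - 5.82 = 8.18.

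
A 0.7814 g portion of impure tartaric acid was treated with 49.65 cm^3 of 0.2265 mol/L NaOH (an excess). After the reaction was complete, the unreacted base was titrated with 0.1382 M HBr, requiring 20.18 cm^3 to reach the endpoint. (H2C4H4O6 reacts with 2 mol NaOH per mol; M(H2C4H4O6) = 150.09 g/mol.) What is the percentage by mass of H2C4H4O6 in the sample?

Total n(NaOH) added = 0.2265 x 0.04965 = 0.01125 mol.
n(HBr) used = 0.1382 x 0.02018 = 0.002789 mol, which equals the excess n(NaOH).
So n(NaOH) consumed by the sample = 0.01125 - 0.002789 = 0.008457 mol.
n(H2C4H4O6) = 0.008457 / 2 = 0.004228 mol.
mass H2C4H4O6 = 0.004228 x 150.09 = 0.6346 g, so %H2C4H4O6 = 0.6346/0.7814 x 100 = 81.2%.

81.2%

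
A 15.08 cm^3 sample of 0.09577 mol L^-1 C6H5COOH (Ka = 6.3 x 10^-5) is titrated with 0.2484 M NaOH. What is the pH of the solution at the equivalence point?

8.52

n(C6H5COOH) = 0.09577 x 0.01508 = 0.001444 mol; V(NaOH) at equivalence = 0.001444/0.2484 = 0.005814 L.
At equivalence all the acid is converted to C6H5COO-; total volume = 0.01508 + 0.005814 = 0.02089 L, so [C6H5COO-] = 0.001444/0.02089 = 0.06912 M.
Kb = Kw/Ka = 1.0e-14 / 6.3 x 10^-5 = 1.59e-10.
[OH^-] = sqrt(Kb x [C6H5COO-]) = sqrt(1.59e-10 x 0.06912) = 3.31e-6 M.
pOH = 5.48, so pH = 14.00 - 5.48 = 8.52.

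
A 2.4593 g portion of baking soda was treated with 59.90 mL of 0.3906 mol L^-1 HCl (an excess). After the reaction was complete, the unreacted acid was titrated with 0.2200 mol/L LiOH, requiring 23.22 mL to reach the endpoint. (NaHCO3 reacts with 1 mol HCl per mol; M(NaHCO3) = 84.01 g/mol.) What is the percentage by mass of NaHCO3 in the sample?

62.5%

Total n(HCl) added = 0.3906 x 0.05990 = 0.02340 mol.
n(LiOH) used = 0.2200 x 0.02322 = 0.005108 mol, which equals the excess n(HCl).
So n(HCl) consumed by the sample = 0.02340 - 0.005108 = 0.01829 mol.
n(NaHCO3) = 0.01829 / 1 = 0.01829 mol.
mass NaHCO3 = 0.01829 x 84.01 = 1.536 g, so %NaHCO3 = 1.536/2.4593 x 100 = 62.5%.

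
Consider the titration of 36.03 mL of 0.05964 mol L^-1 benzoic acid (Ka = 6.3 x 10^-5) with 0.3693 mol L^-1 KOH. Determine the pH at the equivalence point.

8.46

n(C6H5COOH) = 0.05964 x 0.03603 = 0.002149 mol; V(KOH) at equivalence = 0.002149/0.3693 = 0.005819 L.
At equivalence all the acid is converted to C6H5COO-; total volume = 0.03603 + 0.005819 = 0.04185 L, so [C6H5COO-] = 0.002149/0.04185 = 0.05135 M.
Kb = Kw/Ka = 1.0e-14 / 6.3 x 10^-5 = 1.59e-10.
[OH^-] = sqrt(Kb x [C6H5COO-]) = sqrt(1.59e-10 x 0.05135) = 2.85e-6 M.
pOH = 5.54, so pH = 14.00 - 5.54 = 8.46.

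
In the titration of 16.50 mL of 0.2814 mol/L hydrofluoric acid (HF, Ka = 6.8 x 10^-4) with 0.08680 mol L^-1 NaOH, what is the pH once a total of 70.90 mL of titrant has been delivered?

12.24

n(acid) = 0.2814 x 0.01650 = 0.004643 mol; n(NaOH) added = 0.08680 x 0.07090 = 0.006154 mol.
Base is in excess by 0.006154 - 0.004643 = 0.001511 mol in a total volume of 0.08740 L.
[OH^-] = 0.001511/0.08740 = 0.01729 M, so pOH = 1.76 and pH = 14.00 - 1.76 = 12.24.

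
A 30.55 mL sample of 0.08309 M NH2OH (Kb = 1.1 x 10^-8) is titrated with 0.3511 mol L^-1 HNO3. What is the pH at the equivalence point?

n(NH2OH) = 0.08309 x 0.03055 = 0.002538 mol; V(HNO3) at equivalence = 0.002538/0.3511 = 0.007230 L.
At equivalence the base is fully converted to NH3OH+; total volume = 0.03778 L, so [NH3OH+] = 0.002538/0.03778 = 0.06719 M.
Ka(NH3OH+) = Kw/Kb = 1.0e-14 / 1.1 x 10^-8 = 9.09e-7.
[H^+] = sqrt(Ka x [NH3OH+]) = sqrt(9.09e-7 x 0.06719) = 0.000247 M.
pH = -log(0.000247) = 3.61.

3.61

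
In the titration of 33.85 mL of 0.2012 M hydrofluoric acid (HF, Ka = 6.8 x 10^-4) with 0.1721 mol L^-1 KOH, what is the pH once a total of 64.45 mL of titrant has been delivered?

n(acid) = 0.2012 x 0.03385 = 0.006811 mol; n(KOH) added = 0.1721 x 0.06445 = 0.01109 mol.
Base is in excess by 0.01109 - 0.006811 = 0.004281 mol in a total volume of 0.09830 L.
[OH^-] = 0.004281/0.09830 = 0.04355 M, so pOH = 1.36 and pH = 14.00 - 1.36 = 12.64.

12.64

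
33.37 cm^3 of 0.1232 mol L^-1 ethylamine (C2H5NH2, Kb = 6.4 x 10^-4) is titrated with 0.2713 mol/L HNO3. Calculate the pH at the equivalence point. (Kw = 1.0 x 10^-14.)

5.94

n(C2H5NH2) = 0.1232 x 0.03337 = 0.004111 mol; V(HNO3) at equivalence = 0.004111/0.2713 = 0.01515 L.
At equivalence the base is fully converted to C2H5NH3+; total volume = 0.04852 L, so [C2H5NH3+] = 0.004111/0.04852 = 0.08473 M.
Ka(C2H5NH3+) = Kw/Kb = 1.0e-14 / 6.4 x 10^-4 = 1.56e-11.
[H^+] = sqrt(Ka x [C2H5NH3+]) = sqrt(1.56e-11 x 0.08473) = 1.15e-6 M.
pH = -log(1.15e-6) = 5.94.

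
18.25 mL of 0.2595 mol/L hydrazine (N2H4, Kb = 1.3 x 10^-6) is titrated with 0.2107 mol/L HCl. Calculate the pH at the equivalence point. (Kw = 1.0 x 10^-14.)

4.52

n(N2H4) = 0.2595 x 0.01825 = 0.004736 mol; V(HCl) at equivalence = 0.004736/0.2107 = 0.02248 L.
At equivalence the base is fully converted to N2H5+; total volume = 0.04073 L, so [N2H5+] = 0.004736/0.04073 = 0.1163 M.
Ka(N2H5+) = Kw/Kb = 1.0e-14 / 1.3 x 10^-6 = 7.69e-9.
[H^+] = sqrt(Ka x [N2H5+]) = sqrt(7.69e-9 x 0.1163) = 2.99e-5 M.
pH = -log(2.99e-5) = 4.52.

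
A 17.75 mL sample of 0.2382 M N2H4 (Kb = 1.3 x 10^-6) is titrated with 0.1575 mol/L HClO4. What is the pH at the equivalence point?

4.57

n(N2H4) = 0.2382 x 0.01775 = 0.004228 mol; V(HClO4) at equivalence = 0.004228/0.1575 = 0.02684 L.
At equivalence the base is fully converted to N2H5+; total volume = 0.04459 L, so [N2H5+] = 0.004228/0.04459 = 0.09481 M.
Ka(N2H5+) = Kw/Kb = 1.0e-14 / 1.3 x 10^-6 = 7.69e-9.
[H^+] = sqrt(Ka x [N2H5+]) = sqrt(7.69e-9 x 0.09481) = 2.70e-5 M.
pH = -log(2.70e-5) = 4.57.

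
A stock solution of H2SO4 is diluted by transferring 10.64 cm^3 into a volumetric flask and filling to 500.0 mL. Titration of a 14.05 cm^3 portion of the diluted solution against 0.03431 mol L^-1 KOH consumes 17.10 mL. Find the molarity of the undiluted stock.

n(KOH) = 0.03431 x 0.01710 = 0.0005867 mol.
n(H2SO4) in the aliquot = 0.0005867 x 1/2 = 0.0002934 mol.
[diluted H2SO4] = 0.0002934 / 0.01405 = 0.02088 M.
Dilution factor = 500.0/10.64 = 46.99, so [stock] = 0.02088 x 46.99 = 0.981 M.

0.981 M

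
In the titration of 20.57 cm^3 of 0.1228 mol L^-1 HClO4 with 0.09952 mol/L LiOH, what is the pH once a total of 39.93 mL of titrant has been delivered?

12.38

n(acid) = 0.1228 x 0.02057 = 0.002526 mol; n(LiOH) added = 0.09952 x 0.03993 = 0.003974 mol.
Base is in excess by 0.003974 - 0.002526 = 0.001448 mol in a total volume of 0.06050 L.
[OH^-] = 0.001448/0.06050 = 0.02393 M, so pOH = 1.62 and pH = 14.00 - 1.62 = 12.38.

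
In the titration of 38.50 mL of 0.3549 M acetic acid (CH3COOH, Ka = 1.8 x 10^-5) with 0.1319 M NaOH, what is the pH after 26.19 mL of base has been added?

Initial n(CH3COOH) = 0.3549 x 0.03850 = 0.01366 mol.
n(NaOH) added = 0.1319 x 0.02619 = 0.003454 mol, converting that many moles of CH3COOH to CH3COO-.
Remaining n(CH3COOH) = 0.01021 mol; n(CH3COO-) = 0.003454 mol.
By Henderson-Hasselbalch, pH = pKa + log([A^-]/[HA]) = 4.74 + log(0.003454/0.01021) = 4.74 + (-0.47) = 4.27.

4.27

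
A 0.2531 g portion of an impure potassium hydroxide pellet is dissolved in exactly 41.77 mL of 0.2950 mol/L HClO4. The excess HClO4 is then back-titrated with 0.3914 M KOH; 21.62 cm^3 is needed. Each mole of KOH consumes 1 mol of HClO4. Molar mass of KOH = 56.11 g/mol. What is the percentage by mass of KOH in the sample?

85.6%

Total n(HClO4) added = 0.2950 x 0.04177 = 0.01232 mol.
n(KOH) used = 0.3914 x 0.02162 = 0.008462 mol, which equals the excess n(HClO4).
So n(HClO4) consumed by the sample = 0.01232 - 0.008462 = 0.003860 mol.
n(KOH) = 0.003860 / 1 = 0.003860 mol.
mass KOH = 0.003860 x 56.11 = 0.2166 g, so %KOH = 0.2166/0.2531 x 100 = 85.6%.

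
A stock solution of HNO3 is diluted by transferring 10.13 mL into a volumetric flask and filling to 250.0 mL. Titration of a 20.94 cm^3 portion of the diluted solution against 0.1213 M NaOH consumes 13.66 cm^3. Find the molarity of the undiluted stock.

n(NaOH) = 0.1213 x 0.01366 = 0.001657 mol.
n(HNO3) in the aliquot = 0.001657 mol.
[diluted HNO3] = 0.001657 / 0.02094 = 0.07913 M.
Dilution factor = 250.0/10.13 = 24.68, so [stock] = 0.07913 x 24.68 = 1.95 M.

1.95 M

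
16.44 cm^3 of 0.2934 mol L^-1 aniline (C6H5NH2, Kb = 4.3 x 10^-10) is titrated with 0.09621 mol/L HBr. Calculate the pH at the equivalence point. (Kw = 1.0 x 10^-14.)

2.89

n(C6H5NH2) = 0.2934 x 0.01644 = 0.004823 mol; V(HBr) at equivalence = 0.004823/0.09621 = 0.05014 L.
At equivalence the base is fully converted to C6H5NH3+; total volume = 0.06658 L, so [C6H5NH3+] = 0.004823/0.06658 = 0.07245 M.
Ka(C6H5NH3+) = Kw/Kb = 1.0e-14 / 4.3 x 10^-10 = 2.33e-5.
[H^+] = sqrt(Ka x [C6H5NH3+]) = sqrt(2.33e-5 x 0.07245) = 0.00130 M.
pH = -log(0.00130) = 2.89.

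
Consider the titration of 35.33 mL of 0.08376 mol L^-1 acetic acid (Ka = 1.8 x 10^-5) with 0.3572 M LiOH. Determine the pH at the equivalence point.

n(CH3COOH) = 0.08376 x 0.03533 = 0.002959 mol; V(LiOH) at equivalence = 0.002959/0.3572 = 0.008285 L.
At equivalence all the acid is converted to CH3COO-; total volume = 0.03533 + 0.008285 = 0.04361 L, so [CH3COO-] = 0.002959/0.04361 = 0.06785 M.
Kb = Kw/Ka = 1.0e-14 / 1.8 x 10^-5 = 5.56e-10.
[OH^-] = sqrt(Kb x [CH3COO-]) = sqrt(5.56e-10 x 0.06785) = 6.14e-6 M.
pOH = 5.21, so pH = 14.00 - 5.21 = 8.79.

8.79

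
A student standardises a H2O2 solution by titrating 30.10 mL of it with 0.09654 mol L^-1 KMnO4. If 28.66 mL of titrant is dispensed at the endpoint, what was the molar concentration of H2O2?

n(KMnO4) = 0.09654 x 0.02866 = 0.002767 mol.
From the balanced equation, 2 mol KMnO4 reacts with 5 mol H2O2, so n(H2O2) = 0.002767 x 5/2 = 0.006917 mol.
[H2O2] = 0.006917 / 0.03010 L = 0.230 M.

0.230 M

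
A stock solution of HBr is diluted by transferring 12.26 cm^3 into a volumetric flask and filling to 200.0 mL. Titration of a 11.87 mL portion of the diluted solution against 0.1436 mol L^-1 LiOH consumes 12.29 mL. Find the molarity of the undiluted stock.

n(LiOH) = 0.1436 x 0.01229 = 0.001765 mol.
n(HBr) in the aliquot = 0.001765 mol.
[diluted HBr] = 0.001765 / 0.01187 = 0.1487 M.
Dilution factor = 200.0/12.26 = 16.31, so [stock] = 0.1487 x 16.31 = 2.43 M.

2.43 M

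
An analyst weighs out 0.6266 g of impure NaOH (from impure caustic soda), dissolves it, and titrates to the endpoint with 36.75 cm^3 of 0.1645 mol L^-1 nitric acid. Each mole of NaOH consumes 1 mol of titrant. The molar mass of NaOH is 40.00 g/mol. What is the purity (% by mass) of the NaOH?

38.6%

n(HNO3) = 0.1645 x 0.03675 = 0.006045 mol.
n(NaOH) = 0.006045 / 1 = 0.006045 mol.
mass of NaOH = 0.006045 x 40.00 = 0.2418 g.
% purity = 0.2418 / 0.6266 x 100 = 38.6%.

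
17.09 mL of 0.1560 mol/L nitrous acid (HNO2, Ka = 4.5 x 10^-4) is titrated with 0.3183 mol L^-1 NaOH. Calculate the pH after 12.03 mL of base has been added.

n(acid) = 0.1560 x 0.01709 = 0.002666 mol; n(NaOH) added = 0.3183 x 0.01203 = 0.003829 mol.
Base is in excess by 0.003829 - 0.002666 = 0.001163 mol in a total volume of 0.02912 L.
[OH^-] = 0.001163/0.02912 = 0.03994 M, so pOH = 1.40 and pH = 14.00 - 1.40 = 12.60.

12.60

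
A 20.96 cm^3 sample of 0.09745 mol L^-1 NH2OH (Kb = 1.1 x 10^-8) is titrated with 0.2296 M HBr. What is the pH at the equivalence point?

n(NH2OH) = 0.09745 x 0.02096 = 0.002043 mol; V(HBr) at equivalence = 0.002043/0.2296 = 0.008896 L.
At equivalence the base is fully converted to NH3OH+; total volume = 0.02986 L, so [NH3OH+] = 0.002043/0.02986 = 0.06841 M.
Ka(NH3OH+) = Kw/Kb = 1.0e-14 / 1.1 x 10^-8 = 9.09e-7.
[H^+] = sqrt(Ka x [NH3OH+]) = sqrt(9.09e-7 x 0.06841) = 0.000249 M.
pH = -log(0.000249) = 3.60.

3.60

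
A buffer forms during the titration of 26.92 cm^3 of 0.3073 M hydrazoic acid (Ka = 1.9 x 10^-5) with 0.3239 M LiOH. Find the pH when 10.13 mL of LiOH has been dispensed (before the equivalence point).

4.54

Initial n(HN3) = 0.3073 x 0.02692 = 0.008273 mol.
n(LiOH) added = 0.3239 x 0.01013 = 0.003281 mol, converting that many moles of HN3 to N3-.
Remaining n(HN3) = 0.004991 mol; n(N3-) = 0.003281 mol.
By Henderson-Hasselbalch, pH = pKa + log([A^-]/[HA]) = 4.72 + log(0.003281/0.004991) = 4.72 + (-0.18) = 4.54.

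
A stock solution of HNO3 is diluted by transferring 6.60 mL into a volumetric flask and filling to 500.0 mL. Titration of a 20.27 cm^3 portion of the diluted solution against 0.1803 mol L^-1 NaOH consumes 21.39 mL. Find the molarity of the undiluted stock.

14.4 M

n(NaOH) = 0.1803 x 0.02139 = 0.003857 mol.
n(HNO3) in the aliquot = 0.003857 mol.
[diluted HNO3] = 0.003857 / 0.02027 = 0.1903 M.
Dilution factor = 500.0/6.600 = 75.76, so [stock] = 0.1903 x 75.76 = 14.4 M.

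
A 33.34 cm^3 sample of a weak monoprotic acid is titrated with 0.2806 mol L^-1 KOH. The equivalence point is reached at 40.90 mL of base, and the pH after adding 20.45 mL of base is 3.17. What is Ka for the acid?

20.45 mL is half of the equivalence volume, so this is the half-equivalence point where [HA] = [A^-].
At half-equivalence pH = pKa, so pKa = 3.17.
Ka = 10^(-3.17) = 6.8 x 10^-4.

6.8 x 10^-4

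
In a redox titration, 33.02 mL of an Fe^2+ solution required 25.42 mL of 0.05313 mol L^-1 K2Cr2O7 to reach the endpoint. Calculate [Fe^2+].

n(K2Cr2O7) = 0.05313 x 0.02542 = 0.001351 mol.
From the balanced equation, 1 mol K2Cr2O7 reacts with 6 mol Fe^2+, so n(Fe^2+) = 0.001351 x 6/1 = 0.008103 mol.
[Fe^2+] = 0.008103 / 0.03302 L = 0.245 M.

0.245 M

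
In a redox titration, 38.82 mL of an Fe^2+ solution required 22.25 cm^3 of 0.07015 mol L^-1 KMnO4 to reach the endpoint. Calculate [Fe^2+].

0.201 M

n(KMnO4) = 0.07015 x 0.02225 = 0.001561 mol.
From the balanced equation, 1 mol KMnO4 reacts with 5 mol Fe^2+, so n(Fe^2+) = 0.001561 x 5/1 = 0.007804 mol.
[Fe^2+] = 0.007804 / 0.03882 L = 0.201 M.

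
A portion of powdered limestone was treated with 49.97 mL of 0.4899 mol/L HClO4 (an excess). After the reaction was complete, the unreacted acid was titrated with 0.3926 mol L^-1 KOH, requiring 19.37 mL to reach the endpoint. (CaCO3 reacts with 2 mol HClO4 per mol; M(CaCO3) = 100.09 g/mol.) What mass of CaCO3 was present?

Total n(HClO4) added = 0.4899 x 0.04997 = 0.02448 mol.
n(KOH) used = 0.3926 x 0.01937 = 0.007605 mol, which equals the excess n(HClO4).
So n(HClO4) consumed by the sample = 0.02448 - 0.007605 = 0.01688 mol.
n(CaCO3) = 0.01688 / 2 = 0.008438 mol.
mass = 0.008438 mol x 100.09 g/mol = 0.845 g.

0.845 g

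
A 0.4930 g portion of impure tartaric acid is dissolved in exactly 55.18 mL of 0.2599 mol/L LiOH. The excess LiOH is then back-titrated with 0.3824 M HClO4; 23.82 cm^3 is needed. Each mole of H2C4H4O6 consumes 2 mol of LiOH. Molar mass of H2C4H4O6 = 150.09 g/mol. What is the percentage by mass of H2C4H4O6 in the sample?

79.6%

Total n(LiOH) added = 0.2599 x 0.05518 = 0.01434 mol.
n(HClO4) used = 0.3824 x 0.02382 = 0.009109 mol, which equals the excess n(LiOH).
So n(LiOH) consumed by the sample = 0.01434 - 0.009109 = 0.005233 mol.
n(H2C4H4O6) = 0.005233 / 2 = 0.002616 mol.
mass H2C4H4O6 = 0.002616 x 150.09 = 0.3927 g, so %H2C4H4O6 = 0.3927/0.4930 x 100 = 79.6%.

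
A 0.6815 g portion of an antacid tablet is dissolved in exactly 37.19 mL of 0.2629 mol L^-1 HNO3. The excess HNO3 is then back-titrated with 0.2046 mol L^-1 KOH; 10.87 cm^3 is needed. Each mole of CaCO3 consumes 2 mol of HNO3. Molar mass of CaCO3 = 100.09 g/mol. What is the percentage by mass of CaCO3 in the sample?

55.5%

Total n(HNO3) added = 0.2629 x 0.03719 = 0.009777 mol.
n(KOH) used = 0.2046 x 0.01087 = 0.002224 mol, which equals the excess n(HNO3).
So n(HNO3) consumed by the sample = 0.009777 - 0.002224 = 0.007553 mol.
n(CaCO3) = 0.007553 / 2 = 0.003777 mol.
mass CaCO3 = 0.003777 x 100.09 = 0.3780 g, so %CaCO3 = 0.3780/0.6815 x 100 = 55.5%.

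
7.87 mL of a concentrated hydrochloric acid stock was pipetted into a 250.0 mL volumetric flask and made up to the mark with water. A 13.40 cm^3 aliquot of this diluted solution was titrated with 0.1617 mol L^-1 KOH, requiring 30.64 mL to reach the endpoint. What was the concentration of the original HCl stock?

n(KOH) = 0.1617 x 0.03064 = 0.004954 mol.
n(HCl) in the aliquot = 0.004954 mol.
[diluted HCl] = 0.004954 / 0.01340 = 0.3697 M.
Dilution factor = 250.0/7.870 = 31.77, so [stock] = 0.3697 x 31.77 = 11.7 M.

11.7 M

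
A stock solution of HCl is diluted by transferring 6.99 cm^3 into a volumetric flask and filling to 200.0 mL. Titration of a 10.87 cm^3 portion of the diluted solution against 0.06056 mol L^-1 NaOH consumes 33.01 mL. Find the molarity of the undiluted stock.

n(NaOH) = 0.06056 x 0.03301 = 0.001999 mol.
n(HCl) in the aliquot = 0.001999 mol.
[diluted HCl] = 0.001999 / 0.01087 = 0.1839 M.
Dilution factor = 200.0/6.990 = 28.61, so [stock] = 0.1839 x 28.61 = 5.26 M.

5.26 M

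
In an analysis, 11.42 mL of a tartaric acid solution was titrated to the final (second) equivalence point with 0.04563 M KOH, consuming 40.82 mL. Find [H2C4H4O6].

0.0816 M

n(KOH) = 0.04563 x 0.04082 = 0.001863 mol.
At the final (second) equivalence point, 2 mol OH^- react per mol H2C4H4O6, so n(H2C4H4O6) = 0.001863 / 2 = 0.0009313 mol.
[H2C4H4O6] = 0.0009313 / 0.01142 L = 0.0816 M.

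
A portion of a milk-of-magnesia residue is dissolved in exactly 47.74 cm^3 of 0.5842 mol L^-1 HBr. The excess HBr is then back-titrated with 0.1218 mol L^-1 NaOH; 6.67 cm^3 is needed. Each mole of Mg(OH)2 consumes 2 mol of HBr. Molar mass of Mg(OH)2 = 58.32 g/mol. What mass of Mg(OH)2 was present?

Total n(HBr) added = 0.5842 x 0.04774 = 0.02789 mol.
n(NaOH) used = 0.1218 x 0.006670 = 0.0008124 mol, which equals the excess n(HBr).
So n(HBr) consumed by the sample = 0.02789 - 0.0008124 = 0.02708 mol.
n(Mg(OH)2) = 0.02708 / 2 = 0.01354 mol.
mass = 0.01354 mol x 58.32 g/mol = 0.790 g.

0.790 g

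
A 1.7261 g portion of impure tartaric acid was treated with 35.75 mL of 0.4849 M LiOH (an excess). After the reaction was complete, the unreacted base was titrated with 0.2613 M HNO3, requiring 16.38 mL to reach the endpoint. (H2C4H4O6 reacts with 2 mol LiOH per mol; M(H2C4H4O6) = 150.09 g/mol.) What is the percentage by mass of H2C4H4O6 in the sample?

Total n(LiOH) added = 0.4849 x 0.03575 = 0.01734 mol.
n(HNO3) used = 0.2613 x 0.01638 = 0.004280 mol, which equals the excess n(LiOH).
So n(LiOH) consumed by the sample = 0.01734 - 0.004280 = 0.01306 mol.
n(H2C4H4O6) = 0.01306 / 2 = 0.006528 mol.
mass H2C4H4O6 = 0.006528 x 150.09 = 0.9797 g, so %H2C4H4O6 = 0.9797/1.7261 x 100 = 56.8%.

56.8%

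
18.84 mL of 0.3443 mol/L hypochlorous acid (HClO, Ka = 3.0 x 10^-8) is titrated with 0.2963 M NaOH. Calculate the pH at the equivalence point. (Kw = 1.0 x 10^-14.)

10.36

n(HClO) = 0.3443 x 0.01884 = 0.006487 mol; V(NaOH) at equivalence = 0.006487/0.2963 = 0.02189 L.
At equivalence all the acid is converted to ClO-; total volume = 0.01884 + 0.02189 = 0.04073 L, so [ClO-] = 0.006487/0.04073 = 0.1593 M.
Kb = Kw/Ka = 1.0e-14 / 3.0 x 10^-8 = 3.33e-7.
[OH^-] = sqrt(Kb x [ClO-]) = sqrt(3.33e-7 x 0.1593) = 0.000230 M.
pOH = 3.64, so pH = 14.00 - 3.64 = 10.36.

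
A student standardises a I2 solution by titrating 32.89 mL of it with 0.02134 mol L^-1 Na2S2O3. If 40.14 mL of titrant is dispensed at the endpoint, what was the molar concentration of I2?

0.0130 M

n(Na2S2O3) = 0.02134 x 0.04014 = 0.0008566 mol.
From the balanced equation, 2 mol Na2S2O3 reacts with 1 mol I2, so n(I2) = 0.0008566 x 1/2 = 0.0004283 mol.
[I2] = 0.0004283 / 0.03289 L = 0.0130 M.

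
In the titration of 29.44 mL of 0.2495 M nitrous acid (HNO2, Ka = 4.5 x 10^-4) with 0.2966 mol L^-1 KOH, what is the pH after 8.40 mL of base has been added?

3.06

Initial n(HNO2) = 0.2495 x 0.02944 = 0.007345 mol.
n(KOH) added = 0.2966 x 0.008400 = 0.002491 mol, converting that many moles of HNO2 to NO2-.
Remaining n(HNO2) = 0.004854 mol; n(NO2-) = 0.002491 mol.
By Henderson-Hasselbalch, pH = pKa + log([A^-]/[HA]) = 3.35 + log(0.002491/0.004854) = 3.35 + (-0.29) = 3.06.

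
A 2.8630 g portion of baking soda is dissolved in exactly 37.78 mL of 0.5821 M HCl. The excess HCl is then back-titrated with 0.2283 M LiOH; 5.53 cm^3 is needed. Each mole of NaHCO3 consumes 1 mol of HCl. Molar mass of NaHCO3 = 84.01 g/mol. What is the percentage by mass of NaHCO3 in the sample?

60.8%

Total n(HCl) added = 0.5821 x 0.03778 = 0.02199 mol.
n(LiOH) used = 0.2283 x 0.005530 = 0.001262 mol, which equals the excess n(HCl).
So n(HCl) consumed by the sample = 0.02199 - 0.001262 = 0.02073 mol.
n(NaHCO3) = 0.02073 / 1 = 0.02073 mol.
mass NaHCO3 = 0.02073 x 84.01 = 1.741 g, so %NaHCO3 = 1.741/2.8630 x 100 = 60.8%.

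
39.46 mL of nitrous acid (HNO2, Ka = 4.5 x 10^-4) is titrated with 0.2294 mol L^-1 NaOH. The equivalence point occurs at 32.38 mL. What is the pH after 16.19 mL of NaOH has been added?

16.19 mL is exactly half the equivalence volume (32.38/2), i.e. the half-equivalence point.
There, n(HA) = n(A^-), so pH = pKa = -log(4.5 x 10^-4) = 3.35.

3.35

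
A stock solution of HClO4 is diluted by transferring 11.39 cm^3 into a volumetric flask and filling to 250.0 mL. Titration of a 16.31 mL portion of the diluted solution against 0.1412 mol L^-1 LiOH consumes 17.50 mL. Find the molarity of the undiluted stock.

3.33 M

n(LiOH) = 0.1412 x 0.01750 = 0.002471 mol.
n(HClO4) in the aliquot = 0.002471 mol.
[diluted HClO4] = 0.002471 / 0.01631 = 0.1515 M.
Dilution factor = 250.0/11.39 = 21.95, so [stock] = 0.1515 x 21.95 = 3.33 M.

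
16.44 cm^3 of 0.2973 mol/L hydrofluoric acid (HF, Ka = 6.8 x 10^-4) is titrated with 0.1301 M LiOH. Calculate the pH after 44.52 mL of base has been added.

12.17

n(acid) = 0.2973 x 0.01644 = 0.004888 mol; n(LiOH) added = 0.1301 x 0.04452 = 0.005792 mol.
Base is in excess by 0.005792 - 0.004888 = 0.0009044 mol in a total volume of 0.06096 L.
[OH^-] = 0.0009044/0.06096 = 0.01484 M, so pOH = 1.83 and pH = 14.00 - 1.83 = 12.17.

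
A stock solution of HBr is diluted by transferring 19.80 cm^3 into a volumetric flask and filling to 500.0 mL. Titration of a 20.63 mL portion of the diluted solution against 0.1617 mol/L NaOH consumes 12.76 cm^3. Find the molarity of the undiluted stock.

n(NaOH) = 0.1617 x 0.01276 = 0.002063 mol.
n(HBr) in the aliquot = 0.002063 mol.
[diluted HBr] = 0.002063 / 0.02063 = 0.1000 M.
Dilution factor = 500.0/19.80 = 25.25, so [stock] = 0.1000 x 25.25 = 2.53 M.

2.53 M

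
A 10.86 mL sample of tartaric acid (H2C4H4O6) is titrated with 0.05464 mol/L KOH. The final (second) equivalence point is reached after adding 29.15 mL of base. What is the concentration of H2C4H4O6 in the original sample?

n(KOH) = 0.05464 x 0.02915 = 0.001593 mol.
At the final (second) equivalence point, 2 mol OH^- react per mol H2C4H4O6, so n(H2C4H4O6) = 0.001593 / 2 = 0.0007964 mol.
[H2C4H4O6] = 0.0007964 / 0.01086 L = 0.0733 M.

0.0733 M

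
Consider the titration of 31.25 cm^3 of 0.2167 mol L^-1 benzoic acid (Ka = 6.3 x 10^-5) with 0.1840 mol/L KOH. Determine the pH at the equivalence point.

8.60

n(C6H5COOH) = 0.2167 x 0.03125 = 0.006772 mol; V(KOH) at equivalence = 0.006772/0.1840 = 0.03680 L.
At equivalence all the acid is converted to C6H5COO-; total volume = 0.03125 + 0.03680 = 0.06805 L, so [C6H5COO-] = 0.006772/0.06805 = 0.09951 M.
Kb = Kw/Ka = 1.0e-14 / 6.3 x 10^-5 = 1.59e-10.
[OH^-] = sqrt(Kb x [C6H5COO-]) = sqrt(1.59e-10 x 0.09951) = 3.97e-6 M.
pOH = 5.40, so pH = 14.00 - 5.40 = 8.60.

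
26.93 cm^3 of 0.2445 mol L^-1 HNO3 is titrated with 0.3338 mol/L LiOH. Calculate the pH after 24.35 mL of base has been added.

12.48

n(acid) = 0.2445 x 0.02693 = 0.006584 mol; n(LiOH) added = 0.3338 x 0.02435 = 0.008128 mol.
Base is in excess by 0.008128 - 0.006584 = 0.001544 mol in a total volume of 0.05128 L.
[OH^-] = 0.001544/0.05128 = 0.03010 M, so pOH = 1.52 and pH = 14.00 - 1.52 = 12.48.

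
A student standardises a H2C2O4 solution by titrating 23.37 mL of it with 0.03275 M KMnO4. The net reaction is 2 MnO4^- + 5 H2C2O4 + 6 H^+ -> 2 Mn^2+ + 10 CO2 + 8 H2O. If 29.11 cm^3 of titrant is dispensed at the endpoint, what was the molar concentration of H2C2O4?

n(KMnO4) = 0.03275 x 0.02911 = 0.0009534 mol.
From the balanced equation, 2 mol KMnO4 reacts with 5 mol H2C2O4, so n(H2C2O4) = 0.0009534 x 5/2 = 0.002383 mol.
[H2C2O4] = 0.002383 / 0.02337 L = 0.102 M.

0.102 M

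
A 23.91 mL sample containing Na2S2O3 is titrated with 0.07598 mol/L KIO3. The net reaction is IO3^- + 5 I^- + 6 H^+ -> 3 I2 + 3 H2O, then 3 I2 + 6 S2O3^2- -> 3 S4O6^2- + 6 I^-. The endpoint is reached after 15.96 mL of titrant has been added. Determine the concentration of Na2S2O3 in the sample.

n(KIO3) = 0.07598 x 0.01596 = 0.001213 mol.
From the balanced equation, 1 mol KIO3 reacts with 6 mol Na2S2O3, so n(Na2S2O3) = 0.001213 x 6/1 = 0.007276 mol.
[Na2S2O3] = 0.007276 / 0.02391 L = 0.304 M.

0.304 M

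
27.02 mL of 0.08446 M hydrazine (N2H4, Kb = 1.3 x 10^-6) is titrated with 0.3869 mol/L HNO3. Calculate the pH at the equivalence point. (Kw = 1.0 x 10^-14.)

n(N2H4) = 0.08446 x 0.02702 = 0.002282 mol; V(HNO3) at equivalence = 0.002282/0.3869 = 0.005898 L.
At equivalence the base is fully converted to N2H5+; total volume = 0.03292 L, so [N2H5+] = 0.002282/0.03292 = 0.06933 M.
Ka(N2H5+) = Kw/Kb = 1.0e-14 / 1.3 x 10^-6 = 7.69e-9.
[H^+] = sqrt(Ka x [N2H5+]) = sqrt(7.69e-9 x 0.06933) = 2.31e-5 M.
pH = -log(2.31e-5) = 4.64.

4.64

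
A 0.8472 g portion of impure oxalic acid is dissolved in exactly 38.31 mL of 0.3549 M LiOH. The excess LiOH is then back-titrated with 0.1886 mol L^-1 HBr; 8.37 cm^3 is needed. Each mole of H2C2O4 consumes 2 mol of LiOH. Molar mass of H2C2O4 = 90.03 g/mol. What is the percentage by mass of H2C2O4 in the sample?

Total n(LiOH) added = 0.3549 x 0.03831 = 0.01360 mol.
n(HBr) used = 0.1886 x 0.008370 = 0.001579 mol, which equals the excess n(LiOH).
So n(LiOH) consumed by the sample = 0.01360 - 0.001579 = 0.01202 mol.
n(H2C2O4) = 0.01202 / 2 = 0.006009 mol.
mass H2C2O4 = 0.006009 x 90.03 = 0.5410 g, so %H2C2O4 = 0.5410/0.8472 x 100 = 63.9%.

63.9%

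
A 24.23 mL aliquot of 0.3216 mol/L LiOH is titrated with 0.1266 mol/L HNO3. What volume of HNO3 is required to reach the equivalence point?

61.6 mL

n(LiOH) = 0.3216 mol/L x 0.02423 L = 0.007792 mol.
At equivalence n(HNO3) = n(LiOH) = 0.007792 mol.
V(HNO3) = 0.007792 / 0.1266 = 0.06155 L = 61.6 mL.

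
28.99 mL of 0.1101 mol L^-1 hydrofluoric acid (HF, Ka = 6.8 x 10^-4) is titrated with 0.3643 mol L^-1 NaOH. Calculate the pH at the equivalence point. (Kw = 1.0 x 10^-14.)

8.05

n(HF) = 0.1101 x 0.02899 = 0.003192 mol; V(NaOH) at equivalence = 0.003192/0.3643 = 0.008761 L.
At equivalence all the acid is converted to F-; total volume = 0.02899 + 0.008761 = 0.03775 L, so [F-] = 0.003192/0.03775 = 0.08455 M.
Kb = Kw/Ka = 1.0e-14 / 6.8 x 10^-4 = 1.47e-11.
[OH^-] = sqrt(Kb x [F-]) = sqrt(1.47e-11 x 0.08455) = 1.12e-6 M.
pOH = 5.95, so pH = 14.00 - 5.95 = 8.05.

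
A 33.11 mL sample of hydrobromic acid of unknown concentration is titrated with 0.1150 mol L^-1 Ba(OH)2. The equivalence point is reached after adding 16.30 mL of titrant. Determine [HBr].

0.113 M

n(Ba(OH)2) delivered = 0.1150 x 0.01630 = 0.001875 mol.
The reaction is 2 HBr + 1 Ba(OH)2, so n(HBr) = 0.001875 x 2/1 = 0.003749 mol.
[HBr] = 0.003749 mol / 0.03311 L = 0.113 M.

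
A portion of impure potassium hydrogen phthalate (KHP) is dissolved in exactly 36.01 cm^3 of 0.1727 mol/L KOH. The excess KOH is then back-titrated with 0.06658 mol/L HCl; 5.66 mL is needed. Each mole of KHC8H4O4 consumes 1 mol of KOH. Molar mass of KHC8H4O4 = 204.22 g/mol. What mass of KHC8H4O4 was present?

1.19 g

Total n(KOH) added = 0.1727 x 0.03601 = 0.006219 mol.
n(HCl) used = 0.06658 x 0.005660 = 0.0003768 mol, which equals the excess n(KOH).
So n(KOH) consumed by the sample = 0.006219 - 0.0003768 = 0.005842 mol.
n(KHC8H4O4) = 0.005842 / 1 = 0.005842 mol.
mass = 0.005842 mol x 204.22 g/mol = 1.19 g.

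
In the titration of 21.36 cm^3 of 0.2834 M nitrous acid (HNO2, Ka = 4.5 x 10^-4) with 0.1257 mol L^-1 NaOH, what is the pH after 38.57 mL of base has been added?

3.95

Initial n(HNO2) = 0.2834 x 0.02136 = 0.006053 mol.
n(NaOH) added = 0.1257 x 0.03857 = 0.004848 mol, converting that many moles of HNO2 to NO2-.
Remaining n(HNO2) = 0.001205 mol; n(NO2-) = 0.004848 mol.
By Henderson-Hasselbalch, pH = pKa + log([A^-]/[HA]) = 3.35 + log(0.004848/0.001205) = 3.35 + (+0.60) = 3.95.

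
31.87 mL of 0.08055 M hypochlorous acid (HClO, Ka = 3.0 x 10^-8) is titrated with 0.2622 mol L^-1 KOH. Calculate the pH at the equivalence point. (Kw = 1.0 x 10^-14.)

n(HClO) = 0.08055 x 0.03187 = 0.002567 mol; V(KOH) at equivalence = 0.002567/0.2622 = 0.009791 L.
At equivalence all the acid is converted to ClO-; total volume = 0.03187 + 0.009791 = 0.04166 L, so [ClO-] = 0.002567/0.04166 = 0.06162 M.
Kb = Kw/Ka = 1.0e-14 / 3.0 x 10^-8 = 3.33e-7.
[OH^-] = sqrt(Kb x [ClO-]) = sqrt(3.33e-7 x 0.06162) = 0.000143 M.
pOH = 3.84, so pH = 14.00 - 3.84 = 10.16.

10.16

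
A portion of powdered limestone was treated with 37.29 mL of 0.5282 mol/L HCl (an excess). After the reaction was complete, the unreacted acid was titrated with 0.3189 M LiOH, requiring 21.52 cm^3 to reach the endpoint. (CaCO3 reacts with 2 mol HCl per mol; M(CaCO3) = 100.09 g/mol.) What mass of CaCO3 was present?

0.642 g

Total n(HCl) added = 0.5282 x 0.03729 = 0.01970 mol.
n(LiOH) used = 0.3189 x 0.02152 = 0.006863 mol, which equals the excess n(HCl).
So n(HCl) consumed by the sample = 0.01970 - 0.006863 = 0.01283 mol.
n(CaCO3) = 0.01283 / 2 = 0.006417 mol.
mass = 0.006417 mol x 100.09 g/mol = 0.642 g.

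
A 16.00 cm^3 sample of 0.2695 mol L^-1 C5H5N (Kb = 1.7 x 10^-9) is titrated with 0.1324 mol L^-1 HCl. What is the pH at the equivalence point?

3.14

n(C5H5N) = 0.2695 x 0.01600 = 0.004312 mol; V(HCl) at equivalence = 0.004312/0.1324 = 0.03257 L.
At equivalence the base is fully converted to C5H5NH+; total volume = 0.04857 L, so [C5H5NH+] = 0.004312/0.04857 = 0.08878 M.
Ka(C5H5NH+) = Kw/Kb = 1.0e-14 / 1.7 x 10^-9 = 5.88e-6.
[H^+] = sqrt(Ka x [C5H5NH+]) = sqrt(5.88e-6 x 0.08878) = 0.000723 M.
pH = -log(0.000723) = 3.14.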